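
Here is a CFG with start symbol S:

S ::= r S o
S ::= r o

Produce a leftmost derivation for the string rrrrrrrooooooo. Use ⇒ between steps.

S ⇒ rSo ⇒ rrSoo ⇒ rrrSooo ⇒ rrrrSoooo ⇒ rrrrrSooooo ⇒ rrrrrrSoooooo ⇒ rrrrrrrooooooo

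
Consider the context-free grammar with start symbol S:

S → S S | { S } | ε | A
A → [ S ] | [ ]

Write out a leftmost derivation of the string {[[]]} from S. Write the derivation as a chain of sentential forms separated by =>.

S => {S} => {A} => {[S]} => {[A]} => {[[S]]} => {[[]]}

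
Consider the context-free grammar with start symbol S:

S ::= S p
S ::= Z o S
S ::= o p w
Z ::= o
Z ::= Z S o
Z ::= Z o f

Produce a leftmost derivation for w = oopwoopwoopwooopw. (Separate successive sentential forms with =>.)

S => ZoS => ZSooS => ZSoSooS => ZSoSoSooS => oSoSoSooS => oopwoSoSooS => oopwoopwoSooS => oopwoopwoopwooS => oopwoopwoopwooopw

S => ZoS   [S ::= Z o S]
ZoS => ZSooS   [Z ::= Z S o]
ZSooS => ZSoSooS   [Z ::= Z S o]
ZSoSooS => ZSoSoSooS   [Z ::= Z S o]
ZSoSoSooS => oSoSoSooS   [Z ::= o]
oSoSoSooS => oopwoSoSooS   [S ::= o p w]
oopwoSoSooS => oopwoopwoSooS   [S ::= o p w]
oopwoopwoSooS => oopwoopwoopwooS   [S ::= o p w]
oopwoopwoopwooS => oopwoopwoopwooopw   [S ::= o p w]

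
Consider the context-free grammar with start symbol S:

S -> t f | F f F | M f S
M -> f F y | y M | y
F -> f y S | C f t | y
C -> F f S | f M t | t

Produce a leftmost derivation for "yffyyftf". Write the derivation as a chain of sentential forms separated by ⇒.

S ⇒ FfF ⇒ yfF ⇒ yffyS ⇒ yffyMfS ⇒ yffyyfS ⇒ yffyyftf

S ⇒ FfF   [S -> F f F]
FfF ⇒ yfF   [F -> y]
yfF ⇒ yffyS   [F -> f y S]
yffyS ⇒ yffyMfS   [S -> M f S]
yffyMfS ⇒ yffyyfS   [M -> y]
yffyyfS ⇒ yffyyftf   [S -> t f]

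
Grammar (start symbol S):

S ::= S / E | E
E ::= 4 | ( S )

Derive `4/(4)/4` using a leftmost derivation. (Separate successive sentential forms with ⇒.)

S⇒S/E⇒S/E/E⇒E/E/E⇒4/E/E⇒4/(S)/E⇒4/(E)/E⇒4/(4)/E⇒4/(4)/4

S ⇒ S/E   [S ::= S / E]
S/E ⇒ S/E/E   [S ::= S / E]
S/E/E ⇒ E/E/E   [S ::= E]
E/E/E ⇒ 4/E/E   [E ::= 4]
4/E/E ⇒ 4/(S)/E   [E ::= ( S )]
4/(S)/E ⇒ 4/(E)/E   [S ::= E]
4/(E)/E ⇒ 4/(4)/E   [E ::= 4]
4/(4)/E ⇒ 4/(4)/4   [E ::= 4]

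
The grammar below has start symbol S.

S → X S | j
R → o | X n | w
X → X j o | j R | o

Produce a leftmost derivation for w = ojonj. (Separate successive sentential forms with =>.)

S => XS   [S → X S]
XS => oS   [X → o]
oS => oXS   [S → X S]
oXS => ojRS   [X → j R]
ojRS => ojXnS   [R → X n]
ojXnS => ojonS   [X → o]
ojonS => ojonj   [S → j]

S => XS => oS => oXS => ojRS => ojXnS => ojonS => ojonj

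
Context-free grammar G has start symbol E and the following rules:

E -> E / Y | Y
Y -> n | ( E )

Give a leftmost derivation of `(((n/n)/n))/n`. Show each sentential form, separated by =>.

E => E/Y => Y/Y => (E)/Y => (Y)/Y => ((E))/Y => ((E/Y))/Y => ((Y/Y))/Y => (((E)/Y))/Y => (((E/Y)/Y))/Y => (((Y/Y)/Y))/Y => (((n/Y)/Y))/Y => (((n/n)/Y))/Y => (((n/n)/n))/Y => (((n/n)/n))/n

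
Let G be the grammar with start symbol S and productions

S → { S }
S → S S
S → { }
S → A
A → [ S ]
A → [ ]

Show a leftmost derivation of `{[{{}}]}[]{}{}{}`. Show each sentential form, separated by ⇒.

S ⇒ SS ⇒ {S}S ⇒ {A}S ⇒ {[S]}S ⇒ {[{S}]}S ⇒ {[{{}}]}S ⇒ {[{{}}]}SS ⇒ {[{{}}]}SSS ⇒ {[{{}}]}SSSS ⇒ {[{{}}]}ASSS ⇒ {[{{}}]}[]SSS ⇒ {[{{}}]}[]{}SS ⇒ {[{{}}]}[]{}{}S ⇒ {[{{}}]}[]{}{}{}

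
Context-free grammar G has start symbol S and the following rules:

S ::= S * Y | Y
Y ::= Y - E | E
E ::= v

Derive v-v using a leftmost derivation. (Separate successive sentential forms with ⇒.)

S⇒Y⇒Y-E⇒E-E⇒v-E⇒v-v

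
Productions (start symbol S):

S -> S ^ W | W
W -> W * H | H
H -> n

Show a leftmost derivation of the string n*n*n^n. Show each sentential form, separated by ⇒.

S⇒S^W⇒W^W⇒W*H^W⇒W*H*H^W⇒H*H*H^W⇒n*H*H^W⇒n*n*H^W⇒n*n*n^W⇒n*n*n^H⇒n*n*n^n

S ⇒ S^W   [S -> S ^ W]
S^W ⇒ W^W   [S -> W]
W^W ⇒ W*H^W   [W -> W * H]
W*H^W ⇒ W*H*H^W   [W -> W * H]
W*H*H^W ⇒ H*H*H^W   [W -> H]
H*H*H^W ⇒ n*H*H^W   [H -> n]
n*H*H^W ⇒ n*n*H^W   [H -> n]
n*n*H^W ⇒ n*n*n^W   [H -> n]
n*n*n^W ⇒ n*n*n^H   [W -> H]
n*n*n^H ⇒ n*n*n^n   [H -> n]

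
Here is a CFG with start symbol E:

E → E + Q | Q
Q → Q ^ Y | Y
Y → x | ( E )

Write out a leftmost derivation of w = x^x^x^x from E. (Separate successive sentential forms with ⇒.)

E ⇒ Q   [E → Q]
Q ⇒ Q^Y   [Q → Q ^ Y]
Q^Y ⇒ Q^Y^Y   [Q → Q ^ Y]
Q^Y^Y ⇒ Q^Y^Y^Y   [Q → Q ^ Y]
Q^Y^Y^Y ⇒ Y^Y^Y^Y   [Q → Y]
Y^Y^Y^Y ⇒ x^Y^Y^Y   [Y → x]
x^Y^Y^Y ⇒ x^x^Y^Y   [Y → x]
x^x^Y^Y ⇒ x^x^x^Y   [Y → x]
x^x^x^Y ⇒ x^x^x^x   [Y → x]

E ⇒ Q ⇒ Q^Y ⇒ Q^Y^Y ⇒ Q^Y^Y^Y ⇒ Y^Y^Y^Y ⇒ x^Y^Y^Y ⇒ x^x^Y^Y ⇒ x^x^x^Y ⇒ x^x^x^x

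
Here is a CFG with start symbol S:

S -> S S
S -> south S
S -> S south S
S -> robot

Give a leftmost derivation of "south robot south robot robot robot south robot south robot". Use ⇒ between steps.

S ⇒ S south S   [S -> S south S]
S south S ⇒ S south S south S   [S -> S south S]
S south S south S ⇒ S S south S south S   [S -> S S]
S S south S south S ⇒ S south S S south S south S   [S -> S south S]
S south S S south S south S ⇒ south S south S S south S south S   [S -> south S]
south S south S S south S south S ⇒ south robot south S S south S south S   [S -> robot]
south robot south S S south S south S ⇒ south robot south S S S south S south S   [S -> S S]
south robot south S S S south S south S ⇒ south robot south robot S S south S south S   [S -> robot]
south robot south robot S S south S south S ⇒ south robot south robot robot S south S south S   [S -> robot]
south robot south robot robot S south S south S ⇒ south robot south robot robot robot south S south S   [S -> robot]
south robot south robot robot robot south S south S ⇒ south robot south robot robot robot south robot south S   [S -> robot]
south robot south robot robot robot south robot south S ⇒ south robot south robot robot robot south robot south robot   [S -> robot]

S ⇒ S south S ⇒ S south S south S ⇒ S S south S south S ⇒ S south S S south S south S ⇒ south S south S S south S south S ⇒ south robot south S S south S south S ⇒ south robot south S S S south S south S ⇒ south robot south robot S S south S south S ⇒ south robot south robot robot S south S south S ⇒ south robot south robot robot robot south S south S ⇒ south robot south robot robot robot south robot south S ⇒ south robot south robot robot robot south robot south robot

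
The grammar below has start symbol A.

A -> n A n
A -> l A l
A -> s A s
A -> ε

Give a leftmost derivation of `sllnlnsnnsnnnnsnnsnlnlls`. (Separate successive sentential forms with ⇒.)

A ⇒ sAs   [A -> s A s]
sAs ⇒ slAls   [A -> l A l]
slAls ⇒ sllAlls   [A -> l A l]
sllAlls ⇒ sllnAnlls   [A -> n A n]
sllnAnlls ⇒ sllnlAlnlls   [A -> l A l]
sllnlAlnlls ⇒ sllnlnAnlnlls   [A -> n A n]
sllnlnAnlnlls ⇒ sllnlnsAsnlnlls   [A -> s A s]
sllnlnsAsnlnlls ⇒ sllnlnsnAnsnlnlls   [A -> n A n]
sllnlnsnAnsnlnlls ⇒ sllnlnsnnAnnsnlnlls   [A -> n A n]
sllnlnsnnAnnsnlnlls ⇒ sllnlnsnnsAsnnsnlnlls   [A -> s A s]
sllnlnsnnsAsnnsnlnlls ⇒ sllnlnsnnsnAnsnnsnlnlls   [A -> n A n]
sllnlnsnnsnAnsnnsnlnlls ⇒ sllnlnsnnsnnAnnsnnsnlnlls   [A -> n A n]
sllnlnsnnsnnAnnsnnsnlnlls ⇒ sllnlnsnnsnnnnsnnsnlnlls   [A -> ε]

A⇒sAs⇒slAls⇒sllAlls⇒sllnAnlls⇒sllnlAlnlls⇒sllnlnAnlnlls⇒sllnlnsAsnlnlls⇒sllnlnsnAnsnlnlls⇒sllnlnsnnAnnsnlnlls⇒sllnlnsnnsAsnnsnlnlls⇒sllnlnsnnsnAnsnnsnlnlls⇒sllnlnsnnsnnAnnsnnsnlnlls⇒sllnlnsnnsnnnnsnnsnlnlls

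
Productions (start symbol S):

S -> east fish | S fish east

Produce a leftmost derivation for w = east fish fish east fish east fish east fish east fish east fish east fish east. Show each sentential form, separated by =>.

S => S fish east   [S -> S fish east]
S fish east => S fish east fish east   [S -> S fish east]
S fish east fish east => S fish east fish east fish east   [S -> S fish east]
S fish east fish east fish east => S fish east fish east fish east fish east   [S -> S fish east]
S fish east fish east fish east fish east => S fish east fish east fish east fish east fish east   [S -> S fish east]
S fish east fish east fish east fish east fish east => S fish east fish east fish east fish east fish east fish east   [S -> S fish east]
S fish east fish east fish east fish east fish east fish east => S fish east fish east fish east fish east fish east fish east fish east   [S -> S fish east]
S fish east fish east fish east fish east fish east fish east fish east => east fish fish east fish east fish east fish east fish east fish east fish east   [S -> east fish]

S => S fish east => S fish east fish east => S fish east fish east fish east => S fish east fish east fish east fish east => S fish east fish east fish east fish east fish east => S fish east fish east fish east fish east fish east fish east => S fish east fish east fish east fish east fish east fish east fish east => east fish fish east fish east fish east fish east fish east fish east fish east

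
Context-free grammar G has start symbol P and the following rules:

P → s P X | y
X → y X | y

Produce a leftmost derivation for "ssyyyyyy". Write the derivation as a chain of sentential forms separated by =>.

P => sPX => ssPXX => ssyXX => ssyyXX => ssyyyX => ssyyyyX => ssyyyyyX => ssyyyyyy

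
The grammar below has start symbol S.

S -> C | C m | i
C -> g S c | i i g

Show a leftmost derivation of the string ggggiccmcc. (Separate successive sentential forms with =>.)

S => C => gSc => gCc => ggScc => ggCmcc => gggScmcc => gggCcmcc => ggggSccmcc => ggggiccmcc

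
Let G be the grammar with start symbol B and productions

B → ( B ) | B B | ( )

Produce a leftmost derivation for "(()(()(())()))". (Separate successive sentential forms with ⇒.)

B ⇒ (B) ⇒ (BB) ⇒ (()B) ⇒ (()(B)) ⇒ (()(BB)) ⇒ (()(BBB)) ⇒ (()(()BB)) ⇒ (()(()(B)B)) ⇒ (()(()(())B)) ⇒ (()(()(())()))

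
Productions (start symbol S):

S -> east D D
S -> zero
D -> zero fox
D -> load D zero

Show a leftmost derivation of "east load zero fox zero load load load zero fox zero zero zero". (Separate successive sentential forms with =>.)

S => east D D => east load D zero D => east load zero fox zero D => east load zero fox zero load D zero => east load zero fox zero load load D zero zero => east load zero fox zero load load load D zero zero zero => east load zero fox zero load load load zero fox zero zero zero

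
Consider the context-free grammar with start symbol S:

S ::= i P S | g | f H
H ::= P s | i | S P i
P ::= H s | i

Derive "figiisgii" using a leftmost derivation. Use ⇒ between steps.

S ⇒ fH   [S ::= f H]
fH ⇒ fSPi   [H ::= S P i]
fSPi ⇒ fiPSPi   [S ::= i P S]
fiPSPi ⇒ fiHsSPi   [P ::= H s]
fiHsSPi ⇒ fiSPisSPi   [H ::= S P i]
fiSPisSPi ⇒ figPisSPi   [S ::= g]
figPisSPi ⇒ figiisSPi   [P ::= i]
figiisSPi ⇒ figiisgPi   [S ::= g]
figiisgPi ⇒ figiisgii   [P ::= i]

S ⇒ fH ⇒ fSPi ⇒ fiPSPi ⇒ fiHsSPi ⇒ fiSPisSPi ⇒ figPisSPi ⇒ figiisSPi ⇒ figiisgPi ⇒ figiisgii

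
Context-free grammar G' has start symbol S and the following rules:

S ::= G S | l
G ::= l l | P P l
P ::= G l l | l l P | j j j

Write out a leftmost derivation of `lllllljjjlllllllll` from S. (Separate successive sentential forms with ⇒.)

S⇒GS⇒PPlS⇒GllPlS⇒PPlllPlS⇒GllPlllPlS⇒llllPlllPlS⇒llllllPlllPlS⇒lllllljjjlllPlS⇒lllllljjjlllGlllS⇒lllllljjjllllllllS⇒lllllljjjlllllllll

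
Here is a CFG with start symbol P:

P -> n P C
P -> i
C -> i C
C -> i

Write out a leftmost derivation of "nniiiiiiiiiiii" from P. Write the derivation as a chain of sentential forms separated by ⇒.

P ⇒ nPC ⇒ nnPCC ⇒ nniCC ⇒ nniiCC ⇒ nniiiCC ⇒ nniiiiC ⇒ nniiiiiC ⇒ nniiiiiiC ⇒ nniiiiiiiC ⇒ nniiiiiiiiC ⇒ nniiiiiiiiiC ⇒ nniiiiiiiiiiC ⇒ nniiiiiiiiiiiC ⇒ nniiiiiiiiiiii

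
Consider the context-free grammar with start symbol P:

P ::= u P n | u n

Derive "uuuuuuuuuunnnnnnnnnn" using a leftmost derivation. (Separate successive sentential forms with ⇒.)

P ⇒ uPn ⇒ uuPnn ⇒ uuuPnnn ⇒ uuuuPnnnn ⇒ uuuuuPnnnnn ⇒ uuuuuuPnnnnnn ⇒ uuuuuuuPnnnnnnn ⇒ uuuuuuuuPnnnnnnnn ⇒ uuuuuuuuuPnnnnnnnnn ⇒ uuuuuuuuuunnnnnnnnnn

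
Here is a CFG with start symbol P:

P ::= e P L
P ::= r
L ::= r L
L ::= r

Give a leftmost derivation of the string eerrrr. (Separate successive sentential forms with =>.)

P => ePL => eePLL => eerLL => eerrLL => eerrrL => eerrrr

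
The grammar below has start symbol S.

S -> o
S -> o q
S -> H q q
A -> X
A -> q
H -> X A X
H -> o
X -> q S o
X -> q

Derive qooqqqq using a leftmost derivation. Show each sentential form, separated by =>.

S => Hqq => XAXqq => qSoAXqq => qooAXqq => qooqXqq => qooqqqq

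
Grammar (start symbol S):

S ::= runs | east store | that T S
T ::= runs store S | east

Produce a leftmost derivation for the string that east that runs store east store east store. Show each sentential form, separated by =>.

S => that T S   [S ::= that T S]
that T S => that east S   [T ::= east]
that east S => that east that T S   [S ::= that T S]
that east that T S => that east that runs store S S   [T ::= runs store S]
that east that runs store S S => that east that runs store east store S   [S ::= east store]
that east that runs store east store S => that east that runs store east store east store   [S ::= east store]

S => that T S => that east S => that east that T S => that east that runs store S S => that east that runs store east store S => that east that runs store east store east store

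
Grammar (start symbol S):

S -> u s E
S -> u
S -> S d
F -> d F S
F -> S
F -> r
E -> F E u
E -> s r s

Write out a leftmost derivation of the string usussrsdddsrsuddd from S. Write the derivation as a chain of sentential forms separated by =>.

S => Sd => Sdd => Sddd => usEddd => usFEuddd => usSEuddd => usSdEuddd => usSddEuddd => usSdddEuddd => ususEdddEuddd => usussrsdddEuddd => usussrsdddsrsuddd

S => Sd   [S -> S d]
Sd => Sdd   [S -> S d]
Sdd => Sddd   [S -> S d]
Sddd => usEddd   [S -> u s E]
usEddd => usFEuddd   [E -> F E u]
usFEuddd => usSEuddd   [F -> S]
usSEuddd => usSdEuddd   [S -> S d]
usSdEuddd => usSddEuddd   [S -> S d]
usSddEuddd => usSdddEuddd   [S -> S d]
usSdddEuddd => ususEdddEuddd   [S -> u s E]
ususEdddEuddd => usussrsdddEuddd   [E -> s r s]
usussrsdddEuddd => usussrsdddsrsuddd   [E -> s r s]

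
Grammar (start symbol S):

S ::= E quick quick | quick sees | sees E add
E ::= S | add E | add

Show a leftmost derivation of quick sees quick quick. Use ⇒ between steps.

S ⇒ E quick quick ⇒ S quick quick ⇒ quick sees quick quick

S ⇒ E quick quick   [S ::= E quick quick]
E quick quick ⇒ S quick quick   [E ::= S]
S quick quick ⇒ quick sees quick quick   [S ::= quick sees]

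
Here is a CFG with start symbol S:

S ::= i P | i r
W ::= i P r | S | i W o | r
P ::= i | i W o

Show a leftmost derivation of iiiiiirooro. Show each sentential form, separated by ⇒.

S⇒iP⇒iiWo⇒iiiPro⇒iiiiWoro⇒iiiiiWooro⇒iiiiiSooro⇒iiiiiirooro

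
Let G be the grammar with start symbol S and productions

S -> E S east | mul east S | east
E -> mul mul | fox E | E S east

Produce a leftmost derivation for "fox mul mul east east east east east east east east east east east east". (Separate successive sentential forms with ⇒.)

S ⇒ E S east   [S -> E S east]
E S east ⇒ E S east S east   [E -> E S east]
E S east S east ⇒ E S east S east S east   [E -> E S east]
E S east S east S east ⇒ E S east S east S east S east   [E -> E S east]
E S east S east S east S east ⇒ E S east S east S east S east S east   [E -> E S east]
E S east S east S east S east S east ⇒ fox E S east S east S east S east S east   [E -> fox E]
fox E S east S east S east S east S east ⇒ fox E S east S east S east S east S east S east   [E -> E S east]
fox E S east S east S east S east S east S east ⇒ fox mul mul S east S east S east S east S east S east   [E -> mul mul]
fox mul mul S east S east S east S east S east S east ⇒ fox mul mul east east S east S east S east S east S east   [S -> east]
fox mul mul east east S east S east S east S east S east ⇒ fox mul mul east east east east S east S east S east S east   [S -> east]
fox mul mul east east east east S east S east S east S east ⇒ fox mul mul east east east east east east S east S east S east   [S -> east]
fox mul mul east east east east east east S east S east S east ⇒ fox mul mul east east east east east east east east S east S east   [S -> east]
fox mul mul east east east east east east east east S east S east ⇒ fox mul mul east east east east east east east east east east S east   [S -> east]
fox mul mul east east east east east east east east east east S east ⇒ fox mul mul east east east east east east east east east east east east   [S -> east]

S ⇒ E S east ⇒ E S east S east ⇒ E S east S east S east ⇒ E S east S east S east S east ⇒ E S east S east S east S east S east ⇒ fox E S east S east S east S east S east ⇒ fox E S east S east S east S east S east S east ⇒ fox mul mul S east S east S east S east S east S east ⇒ fox mul mul east east S east S east S east S east S east ⇒ fox mul mul east east east east S east S east S east S east ⇒ fox mul mul east east east east east east S east S east S east ⇒ fox mul mul east east east east east east east east S east S east ⇒ fox mul mul east east east east east east east east east east S east ⇒ fox mul mul east east east east east east east east east east east east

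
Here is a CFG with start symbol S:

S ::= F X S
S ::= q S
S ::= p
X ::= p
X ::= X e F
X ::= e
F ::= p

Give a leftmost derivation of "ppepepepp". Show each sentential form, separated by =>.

S=>FXS=>pXS=>pXeFS=>pXeFeFS=>pXeFeFeFS=>ppeFeFeFS=>ppepeFeFS=>ppepepeFS=>ppepepepS=>ppepepepp

S => FXS   [S ::= F X S]
FXS => pXS   [F ::= p]
pXS => pXeFS   [X ::= X e F]
pXeFS => pXeFeFS   [X ::= X e F]
pXeFeFS => pXeFeFeFS   [X ::= X e F]
pXeFeFeFS => ppeFeFeFS   [X ::= p]
ppeFeFeFS => ppepeFeFS   [F ::= p]
ppepeFeFS => ppepepeFS   [F ::= p]
ppepepeFS => ppepepepS   [F ::= p]
ppepepepS => ppepepepp   [S ::= p]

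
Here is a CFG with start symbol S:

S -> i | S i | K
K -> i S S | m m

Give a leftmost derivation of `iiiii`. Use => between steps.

S => K => iSS => iiS => iiK => iiiSS => iiiiS => iiiii

S => K   [S -> K]
K => iSS   [K -> i S S]
iSS => iiS   [S -> i]
iiS => iiK   [S -> K]
iiK => iiiSS   [K -> i S S]
iiiSS => iiiiS   [S -> i]
iiiiS => iiiii   [S -> i]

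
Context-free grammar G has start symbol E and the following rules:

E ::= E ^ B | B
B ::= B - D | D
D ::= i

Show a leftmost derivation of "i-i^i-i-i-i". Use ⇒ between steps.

E ⇒ E^B   [E ::= E ^ B]
E^B ⇒ B^B   [E ::= B]
B^B ⇒ B-D^B   [B ::= B - D]
B-D^B ⇒ D-D^B   [B ::= D]
D-D^B ⇒ i-D^B   [D ::= i]
i-D^B ⇒ i-i^B   [D ::= i]
i-i^B ⇒ i-i^B-D   [B ::= B - D]
i-i^B-D ⇒ i-i^B-D-D   [B ::= B - D]
i-i^B-D-D ⇒ i-i^B-D-D-D   [B ::= B - D]
i-i^B-D-D-D ⇒ i-i^D-D-D-D   [B ::= D]
i-i^D-D-D-D ⇒ i-i^i-D-D-D   [D ::= i]
i-i^i-D-D-D ⇒ i-i^i-i-D-D   [D ::= i]
i-i^i-i-D-D ⇒ i-i^i-i-i-D   [D ::= i]
i-i^i-i-i-D ⇒ i-i^i-i-i-i   [D ::= i]

E ⇒ E^B ⇒ B^B ⇒ B-D^B ⇒ D-D^B ⇒ i-D^B ⇒ i-i^B ⇒ i-i^B-D ⇒ i-i^B-D-D ⇒ i-i^B-D-D-D ⇒ i-i^D-D-D-D ⇒ i-i^i-D-D-D ⇒ i-i^i-i-D-D ⇒ i-i^i-i-i-D ⇒ i-i^i-i-i-i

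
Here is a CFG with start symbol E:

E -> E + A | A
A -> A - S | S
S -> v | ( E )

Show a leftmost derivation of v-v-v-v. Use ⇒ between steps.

E ⇒ A ⇒ A-S ⇒ A-S-S ⇒ A-S-S-S ⇒ S-S-S-S ⇒ v-S-S-S ⇒ v-v-S-S ⇒ v-v-v-S ⇒ v-v-v-v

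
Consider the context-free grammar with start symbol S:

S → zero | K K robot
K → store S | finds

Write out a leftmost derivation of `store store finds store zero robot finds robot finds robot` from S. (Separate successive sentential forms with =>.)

S => K K robot => store S K robot => store K K robot K robot => store store S K robot K robot => store store K K robot K robot K robot => store store finds K robot K robot K robot => store store finds store S robot K robot K robot => store store finds store zero robot K robot K robot => store store finds store zero robot finds robot K robot => store store finds store zero robot finds robot finds robot

S => K K robot   [S → K K robot]
K K robot => store S K robot   [K → store S]
store S K robot => store K K robot K robot   [S → K K robot]
store K K robot K robot => store store S K robot K robot   [K → store S]
store store S K robot K robot => store store K K robot K robot K robot   [S → K K robot]
store store K K robot K robot K robot => store store finds K robot K robot K robot   [K → finds]
store store finds K robot K robot K robot => store store finds store S robot K robot K robot   [K → store S]
store store finds store S robot K robot K robot => store store finds store zero robot K robot K robot   [S → zero]
store store finds store zero robot K robot K robot => store store finds store zero robot finds robot K robot   [K → finds]
store store finds store zero robot finds robot K robot => store store finds store zero robot finds robot finds robot   [K → finds]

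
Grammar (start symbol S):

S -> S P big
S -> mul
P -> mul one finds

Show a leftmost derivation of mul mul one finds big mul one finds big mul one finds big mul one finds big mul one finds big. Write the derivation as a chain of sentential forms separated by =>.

S => S P big => S P big P big => S P big P big P big => S P big P big P big P big => S P big P big P big P big P big => mul P big P big P big P big P big => mul mul one finds big P big P big P big P big => mul mul one finds big mul one finds big P big P big P big => mul mul one finds big mul one finds big mul one finds big P big P big => mul mul one finds big mul one finds big mul one finds big mul one finds big P big => mul mul one finds big mul one finds big mul one finds big mul one finds big mul one finds big

S => S P big   [S -> S P big]
S P big => S P big P big   [S -> S P big]
S P big P big => S P big P big P big   [S -> S P big]
S P big P big P big => S P big P big P big P big   [S -> S P big]
S P big P big P big P big => S P big P big P big P big P big   [S -> S P big]
S P big P big P big P big P big => mul P big P big P big P big P big   [S -> mul]
mul P big P big P big P big P big => mul mul one finds big P big P big P big P big   [P -> mul one finds]
mul mul one finds big P big P big P big P big => mul mul one finds big mul one finds big P big P big P big   [P -> mul one finds]
mul mul one finds big mul one finds big P big P big P big => mul mul one finds big mul one finds big mul one finds big P big P big   [P -> mul one finds]
mul mul one finds big mul one finds big mul one finds big P big P big => mul mul one finds big mul one finds big mul one finds big mul one finds big P big   [P -> mul one finds]
mul mul one finds big mul one finds big mul one finds big mul one finds big P big => mul mul one finds big mul one finds big mul one finds big mul one finds big mul one finds big   [P -> mul one finds]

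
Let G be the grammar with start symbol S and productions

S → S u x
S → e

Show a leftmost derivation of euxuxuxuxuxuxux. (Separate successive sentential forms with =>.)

S => Sux   [S → S u x]
Sux => Suxux   [S → S u x]
Suxux => Suxuxux   [S → S u x]
Suxuxux => Suxuxuxux   [S → S u x]
Suxuxuxux => Suxuxuxuxux   [S → S u x]
Suxuxuxuxux => Suxuxuxuxuxux   [S → S u x]
Suxuxuxuxuxux => Suxuxuxuxuxuxux   [S → S u x]
Suxuxuxuxuxuxux => euxuxuxuxuxuxux   [S → e]

S => Sux => Suxux => Suxuxux => Suxuxuxux => Suxuxuxuxux => Suxuxuxuxuxux => Suxuxuxuxuxuxux => euxuxuxuxuxuxux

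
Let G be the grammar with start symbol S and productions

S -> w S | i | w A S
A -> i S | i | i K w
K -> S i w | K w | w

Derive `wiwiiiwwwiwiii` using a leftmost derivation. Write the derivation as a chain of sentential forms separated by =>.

S=>wAS=>wiSS=>wiwASS=>wiwiKwSS=>wiwiSiwwSS=>wiwiiiwwSS=>wiwiiiwwwSS=>wiwiiiwwwiS=>wiwiiiwwwiwAS=>wiwiiiwwwiwiSS=>wiwiiiwwwiwiiS=>wiwiiiwwwiwiii

S => wAS   [S -> w A S]
wAS => wiSS   [A -> i S]
wiSS => wiwASS   [S -> w A S]
wiwASS => wiwiKwSS   [A -> i K w]
wiwiKwSS => wiwiSiwwSS   [K -> S i w]
wiwiSiwwSS => wiwiiiwwSS   [S -> i]
wiwiiiwwSS => wiwiiiwwwSS   [S -> w S]
wiwiiiwwwSS => wiwiiiwwwiS   [S -> i]
wiwiiiwwwiS => wiwiiiwwwiwAS   [S -> w A S]
wiwiiiwwwiwAS => wiwiiiwwwiwiSS   [A -> i S]
wiwiiiwwwiwiSS => wiwiiiwwwiwiiS   [S -> i]
wiwiiiwwwiwiiS => wiwiiiwwwiwiii   [S -> i]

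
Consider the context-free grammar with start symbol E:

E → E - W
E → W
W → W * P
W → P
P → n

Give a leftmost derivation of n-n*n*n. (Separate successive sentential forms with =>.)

E => E-W   [E → E - W]
E-W => W-W   [E → W]
W-W => P-W   [W → P]
P-W => n-W   [P → n]
n-W => n-W*P   [W → W * P]
n-W*P => n-W*P*P   [W → W * P]
n-W*P*P => n-P*P*P   [W → P]
n-P*P*P => n-n*P*P   [P → n]
n-n*P*P => n-n*n*P   [P → n]
n-n*n*P => n-n*n*n   [P → n]

E => E-W => W-W => P-W => n-W => n-W*P => n-W*P*P => n-P*P*P => n-n*P*P => n-n*n*P => n-n*n*n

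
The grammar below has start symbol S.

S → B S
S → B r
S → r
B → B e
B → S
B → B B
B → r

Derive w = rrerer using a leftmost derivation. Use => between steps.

S => BS   [S → B S]
BS => BeS   [B → B e]
BeS => BBeS   [B → B B]
BBeS => rBeS   [B → r]
rBeS => rSeS   [B → S]
rSeS => rBreS   [S → B r]
rBreS => rBereS   [B → B e]
rBereS => rrereS   [B → r]
rrereS => rrerer   [S → r]

S => BS => BeS => BBeS => rBeS => rSeS => rBreS => rBereS => rrereS => rrerer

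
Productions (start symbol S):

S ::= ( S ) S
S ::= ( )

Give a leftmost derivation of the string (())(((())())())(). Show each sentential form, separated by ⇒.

S ⇒ (S)S ⇒ (())S ⇒ (())(S)S ⇒ (())((S)S)S ⇒ (())(((S)S)S)S ⇒ (())(((())S)S)S ⇒ (())(((())())S)S ⇒ (())(((())())())S ⇒ (())(((())())())()

S ⇒ (S)S   [S ::= ( S ) S]
(S)S ⇒ (())S   [S ::= ( )]
(())S ⇒ (())(S)S   [S ::= ( S ) S]
(())(S)S ⇒ (())((S)S)S   [S ::= ( S ) S]
(())((S)S)S ⇒ (())(((S)S)S)S   [S ::= ( S ) S]
(())(((S)S)S)S ⇒ (())(((())S)S)S   [S ::= ( )]
(())(((())S)S)S ⇒ (())(((())())S)S   [S ::= ( )]
(())(((())())S)S ⇒ (())(((())())())S   [S ::= ( )]
(())(((())())())S ⇒ (())(((())())())()   [S ::= ( )]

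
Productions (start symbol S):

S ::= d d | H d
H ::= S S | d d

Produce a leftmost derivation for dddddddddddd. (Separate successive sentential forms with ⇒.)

S ⇒ Hd   [S ::= H d]
Hd ⇒ SSd   [H ::= S S]
SSd ⇒ HdSd   [S ::= H d]
HdSd ⇒ SSdSd   [H ::= S S]
SSdSd ⇒ HdSdSd   [S ::= H d]
HdSdSd ⇒ SSdSdSd   [H ::= S S]
SSdSdSd ⇒ ddSdSdSd   [S ::= d d]
ddSdSdSd ⇒ ddHddSdSd   [S ::= H d]
ddHddSdSd ⇒ ddddddSdSd   [H ::= d d]
ddddddSdSd ⇒ dddddddddSd   [S ::= d d]
dddddddddSd ⇒ dddddddddddd   [S ::= d d]

S ⇒ Hd ⇒ SSd ⇒ HdSd ⇒ SSdSd ⇒ HdSdSd ⇒ SSdSdSd ⇒ ddSdSdSd ⇒ ddHddSdSd ⇒ ddddddSdSd ⇒ dddddddddSd ⇒ dddddddddddd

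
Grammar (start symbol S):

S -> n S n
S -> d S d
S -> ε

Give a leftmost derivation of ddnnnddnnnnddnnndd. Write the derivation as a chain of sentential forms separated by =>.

S => dSd   [S -> d S d]
dSd => ddSdd   [S -> d S d]
ddSdd => ddnSndd   [S -> n S n]
ddnSndd => ddnnSnndd   [S -> n S n]
ddnnSnndd => ddnnnSnnndd   [S -> n S n]
ddnnnSnnndd => ddnnndSdnnndd   [S -> d S d]
ddnnndSdnnndd => ddnnnddSddnnndd   [S -> d S d]
ddnnnddSddnnndd => ddnnnddnSnddnnndd   [S -> n S n]
ddnnnddnSnddnnndd => ddnnnddnnSnnddnnndd   [S -> n S n]
ddnnnddnnSnnddnnndd => ddnnnddnnnnddnnndd   [S -> ε]

S => dSd => ddSdd => ddnSndd => ddnnSnndd => ddnnnSnnndd => ddnnndSdnnndd => ddnnnddSddnnndd => ddnnnddnSnddnnndd => ddnnnddnnSnnddnnndd => ddnnnddnnnnddnnndd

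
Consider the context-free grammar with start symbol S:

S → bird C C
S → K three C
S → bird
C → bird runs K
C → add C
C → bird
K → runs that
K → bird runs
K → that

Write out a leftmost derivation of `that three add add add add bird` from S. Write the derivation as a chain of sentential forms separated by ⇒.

S ⇒ K three C ⇒ that three C ⇒ that three add C ⇒ that three add add C ⇒ that three add add add C ⇒ that three add add add add C ⇒ that three add add add add bird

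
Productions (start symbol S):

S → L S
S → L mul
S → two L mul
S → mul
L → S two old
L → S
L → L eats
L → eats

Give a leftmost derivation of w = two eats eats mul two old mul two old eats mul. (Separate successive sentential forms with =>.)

S => two L mul   [S → two L mul]
two L mul => two L eats mul   [L → L eats]
two L eats mul => two S two old eats mul   [L → S two old]
two S two old eats mul => two L mul two old eats mul   [S → L mul]
two L mul two old eats mul => two S two old mul two old eats mul   [L → S two old]
two S two old mul two old eats mul => two L mul two old mul two old eats mul   [S → L mul]
two L mul two old mul two old eats mul => two L eats mul two old mul two old eats mul   [L → L eats]
two L eats mul two old mul two old eats mul => two eats eats mul two old mul two old eats mul   [L → eats]

S => two L mul => two L eats mul => two S two old eats mul => two L mul two old eats mul => two S two old mul two old eats mul => two L mul two old mul two old eats mul => two L eats mul two old mul two old eats mul => two eats eats mul two old mul two old eats mul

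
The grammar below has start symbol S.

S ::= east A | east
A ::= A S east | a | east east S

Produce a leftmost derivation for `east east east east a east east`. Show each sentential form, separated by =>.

S => east A => east east east S => east east east east A => east east east east A S east => east east east east a S east => east east east east a east east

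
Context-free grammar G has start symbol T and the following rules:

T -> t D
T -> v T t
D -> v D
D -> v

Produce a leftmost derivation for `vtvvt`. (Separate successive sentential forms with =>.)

T => vTt => vtDt => vtvDt => vtvvt

T => vTt   [T -> v T t]
vTt => vtDt   [T -> t D]
vtDt => vtvDt   [D -> v D]
vtvDt => vtvvt   [D -> v]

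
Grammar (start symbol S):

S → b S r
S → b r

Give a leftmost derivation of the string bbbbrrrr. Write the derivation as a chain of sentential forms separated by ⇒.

S ⇒ bSr ⇒ bbSrr ⇒ bbbSrrr ⇒ bbbbrrrr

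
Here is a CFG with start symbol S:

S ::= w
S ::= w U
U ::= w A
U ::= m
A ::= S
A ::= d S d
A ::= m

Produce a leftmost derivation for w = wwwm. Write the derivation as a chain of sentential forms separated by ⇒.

S ⇒ wU   [S ::= w U]
wU ⇒ wwA   [U ::= w A]
wwA ⇒ wwS   [A ::= S]
wwS ⇒ wwwU   [S ::= w U]
wwwU ⇒ wwwm   [U ::= m]

S ⇒ wU ⇒ wwA ⇒ wwS ⇒ wwwU ⇒ wwwm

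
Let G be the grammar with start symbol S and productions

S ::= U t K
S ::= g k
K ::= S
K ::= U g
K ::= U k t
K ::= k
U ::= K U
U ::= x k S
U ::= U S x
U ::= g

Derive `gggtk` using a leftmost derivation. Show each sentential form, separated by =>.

S => UtK => KUtK => UgUtK => ggUtK => gggtK => gggtk

S => UtK   [S ::= U t K]
UtK => KUtK   [U ::= K U]
KUtK => UgUtK   [K ::= U g]
UgUtK => ggUtK   [U ::= g]
ggUtK => gggtK   [U ::= g]
gggtK => gggtk   [K ::= k]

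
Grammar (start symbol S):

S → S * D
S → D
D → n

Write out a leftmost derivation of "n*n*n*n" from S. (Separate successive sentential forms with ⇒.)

S ⇒ S*D   [S → S * D]
S*D ⇒ S*D*D   [S → S * D]
S*D*D ⇒ S*D*D*D   [S → S * D]
S*D*D*D ⇒ D*D*D*D   [S → D]
D*D*D*D ⇒ n*D*D*D   [D → n]
n*D*D*D ⇒ n*n*D*D   [D → n]
n*n*D*D ⇒ n*n*n*D   [D → n]
n*n*n*D ⇒ n*n*n*n   [D → n]

S ⇒ S*D ⇒ S*D*D ⇒ S*D*D*D ⇒ D*D*D*D ⇒ n*D*D*D ⇒ n*n*D*D ⇒ n*n*n*D ⇒ n*n*n*n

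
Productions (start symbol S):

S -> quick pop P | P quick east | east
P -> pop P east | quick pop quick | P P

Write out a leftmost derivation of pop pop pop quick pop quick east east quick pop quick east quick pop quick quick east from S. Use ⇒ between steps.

S ⇒ P quick east ⇒ P P quick east ⇒ pop P east P quick east ⇒ pop P P east P quick east ⇒ pop pop P east P east P quick east ⇒ pop pop pop P east east P east P quick east ⇒ pop pop pop quick pop quick east east P east P quick east ⇒ pop pop pop quick pop quick east east quick pop quick east P quick east ⇒ pop pop pop quick pop quick east east quick pop quick east quick pop quick quick east

S ⇒ P quick east   [S -> P quick east]
P quick east ⇒ P P quick east   [P -> P P]
P P quick east ⇒ pop P east P quick east   [P -> pop P east]
pop P east P quick east ⇒ pop P P east P quick east   [P -> P P]
pop P P east P quick east ⇒ pop pop P east P east P quick east   [P -> pop P east]
pop pop P east P east P quick east ⇒ pop pop pop P east east P east P quick east   [P -> pop P east]
pop pop pop P east east P east P quick east ⇒ pop pop pop quick pop quick east east P east P quick east   [P -> quick pop quick]
pop pop pop quick pop quick east east P east P quick east ⇒ pop pop pop quick pop quick east east quick pop quick east P quick east   [P -> quick pop quick]
pop pop pop quick pop quick east east quick pop quick east P quick east ⇒ pop pop pop quick pop quick east east quick pop quick east quick pop quick quick east   [P -> quick pop quick]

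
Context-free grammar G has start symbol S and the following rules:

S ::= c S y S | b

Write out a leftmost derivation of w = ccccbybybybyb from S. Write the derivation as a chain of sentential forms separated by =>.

S => cSyS   [S ::= c S y S]
cSyS => ccSySyS   [S ::= c S y S]
ccSySyS => cccSySySyS   [S ::= c S y S]
cccSySySyS => ccccSySySySyS   [S ::= c S y S]
ccccSySySySyS => ccccbySySySyS   [S ::= b]
ccccbySySySyS => ccccbybySySyS   [S ::= b]
ccccbybySySyS => ccccbybybySyS   [S ::= b]
ccccbybybySyS => ccccbybybybyS   [S ::= b]
ccccbybybybyS => ccccbybybybyb   [S ::= b]

S => cSyS => ccSySyS => cccSySySyS => ccccSySySySyS => ccccbySySySyS => ccccbybySySyS => ccccbybybySyS => ccccbybybybyS => ccccbybybybyb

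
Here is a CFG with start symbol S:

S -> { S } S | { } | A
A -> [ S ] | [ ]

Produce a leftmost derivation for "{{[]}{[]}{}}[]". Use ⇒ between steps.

S ⇒ {S}S ⇒ {{S}S}S ⇒ {{A}S}S ⇒ {{[]}S}S ⇒ {{[]}{S}S}S ⇒ {{[]}{A}S}S ⇒ {{[]}{[]}S}S ⇒ {{[]}{[]}{}}S ⇒ {{[]}{[]}{}}A ⇒ {{[]}{[]}{}}[]

S ⇒ {S}S   [S -> { S } S]
{S}S ⇒ {{S}S}S   [S -> { S } S]
{{S}S}S ⇒ {{A}S}S   [S -> A]
{{A}S}S ⇒ {{[]}S}S   [A -> [ ]]
{{[]}S}S ⇒ {{[]}{S}S}S   [S -> { S } S]
{{[]}{S}S}S ⇒ {{[]}{A}S}S   [S -> A]
{{[]}{A}S}S ⇒ {{[]}{[]}S}S   [A -> [ ]]
{{[]}{[]}S}S ⇒ {{[]}{[]}{}}S   [S -> { }]
{{[]}{[]}{}}S ⇒ {{[]}{[]}{}}A   [S -> A]
{{[]}{[]}{}}A ⇒ {{[]}{[]}{}}[]   [A -> [ ]]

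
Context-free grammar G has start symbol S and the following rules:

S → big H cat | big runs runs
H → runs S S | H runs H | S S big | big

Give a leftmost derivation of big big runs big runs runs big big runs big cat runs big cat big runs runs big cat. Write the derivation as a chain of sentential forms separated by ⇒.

S ⇒ big H cat ⇒ big S S big cat ⇒ big big H cat S big cat ⇒ big big H runs H cat S big cat ⇒ big big runs S S runs H cat S big cat ⇒ big big runs big runs runs S runs H cat S big cat ⇒ big big runs big runs runs big H cat runs H cat S big cat ⇒ big big runs big runs runs big H runs H cat runs H cat S big cat ⇒ big big runs big runs runs big big runs H cat runs H cat S big cat ⇒ big big runs big runs runs big big runs big cat runs H cat S big cat ⇒ big big runs big runs runs big big runs big cat runs big cat S big cat ⇒ big big runs big runs runs big big runs big cat runs big cat big runs runs big cat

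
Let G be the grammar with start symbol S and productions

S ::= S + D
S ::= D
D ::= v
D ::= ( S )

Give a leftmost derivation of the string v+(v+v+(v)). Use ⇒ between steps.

S ⇒ S+D ⇒ D+D ⇒ v+D ⇒ v+(S) ⇒ v+(S+D) ⇒ v+(S+D+D) ⇒ v+(D+D+D) ⇒ v+(v+D+D) ⇒ v+(v+v+D) ⇒ v+(v+v+(S)) ⇒ v+(v+v+(D)) ⇒ v+(v+v+(v))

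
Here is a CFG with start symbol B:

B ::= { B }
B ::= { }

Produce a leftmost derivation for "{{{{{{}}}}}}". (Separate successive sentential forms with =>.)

B => {B} => {{B}} => {{{B}}} => {{{{B}}}} => {{{{{B}}}}} => {{{{{{}}}}}}

B => {B}   [B ::= { B }]
{B} => {{B}}   [B ::= { B }]
{{B}} => {{{B}}}   [B ::= { B }]
{{{B}}} => {{{{B}}}}   [B ::= { B }]
{{{{B}}}} => {{{{{B}}}}}   [B ::= { B }]
{{{{{B}}}}} => {{{{{{}}}}}}   [B ::= { }]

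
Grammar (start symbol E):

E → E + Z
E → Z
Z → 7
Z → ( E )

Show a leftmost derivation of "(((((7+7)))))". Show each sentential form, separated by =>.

E => Z   [E → Z]
Z => (E)   [Z → ( E )]
(E) => (Z)   [E → Z]
(Z) => ((E))   [Z → ( E )]
((E)) => ((Z))   [E → Z]
((Z)) => (((E)))   [Z → ( E )]
(((E))) => (((Z)))   [E → Z]
(((Z))) => ((((E))))   [Z → ( E )]
((((E)))) => ((((Z))))   [E → Z]
((((Z)))) => (((((E)))))   [Z → ( E )]
(((((E))))) => (((((E+Z)))))   [E → E + Z]
(((((E+Z))))) => (((((Z+Z)))))   [E → Z]
(((((Z+Z))))) => (((((7+Z)))))   [Z → 7]
(((((7+Z))))) => (((((7+7)))))   [Z → 7]

E => Z => (E) => (Z) => ((E)) => ((Z)) => (((E))) => (((Z))) => ((((E)))) => ((((Z)))) => (((((E))))) => (((((E+Z))))) => (((((Z+Z))))) => (((((7+Z))))) => (((((7+7)))))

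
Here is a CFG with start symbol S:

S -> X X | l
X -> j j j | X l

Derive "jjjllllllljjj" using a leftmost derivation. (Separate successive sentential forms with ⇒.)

S ⇒ XX   [S -> X X]
XX ⇒ XlX   [X -> X l]
XlX ⇒ XllX   [X -> X l]
XllX ⇒ XlllX   [X -> X l]
XlllX ⇒ XllllX   [X -> X l]
XllllX ⇒ XlllllX   [X -> X l]
XlllllX ⇒ XllllllX   [X -> X l]
XllllllX ⇒ XlllllllX   [X -> X l]
XlllllllX ⇒ jjjlllllllX   [X -> j j j]
jjjlllllllX ⇒ jjjllllllljjj   [X -> j j j]

S ⇒ XX ⇒ XlX ⇒ XllX ⇒ XlllX ⇒ XllllX ⇒ XlllllX ⇒ XllllllX ⇒ XlllllllX ⇒ jjjlllllllX ⇒ jjjllllllljjj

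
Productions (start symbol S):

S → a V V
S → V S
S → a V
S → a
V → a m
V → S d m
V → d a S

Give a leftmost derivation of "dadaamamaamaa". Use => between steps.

S => VS => daSS => daVSS => dadaSSS => dadaVSSS => dadaamSSS => dadaamVSSS => dadaamamSSS => dadaamamaVSS => dadaamamaamSS => dadaamamaamaS => dadaamamaamaa

S => VS   [S → V S]
VS => daSS   [V → d a S]
daSS => daVSS   [S → V S]
daVSS => dadaSSS   [V → d a S]
dadaSSS => dadaVSSS   [S → V S]
dadaVSSS => dadaamSSS   [V → a m]
dadaamSSS => dadaamVSSS   [S → V S]
dadaamVSSS => dadaamamSSS   [V → a m]
dadaamamSSS => dadaamamaVSS   [S → a V]
dadaamamaVSS => dadaamamaamSS   [V → a m]
dadaamamaamSS => dadaamamaamaS   [S → a]
dadaamamaamaS => dadaamamaamaa   [S → a]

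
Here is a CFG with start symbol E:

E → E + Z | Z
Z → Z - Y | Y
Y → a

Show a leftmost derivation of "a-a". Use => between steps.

E => Z => Z-Y => Y-Y => a-Y => a-a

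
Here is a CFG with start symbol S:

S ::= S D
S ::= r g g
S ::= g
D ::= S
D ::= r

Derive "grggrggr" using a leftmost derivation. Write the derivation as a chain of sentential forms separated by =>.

S=>SD=>SDD=>SDDD=>gDDD=>gSDD=>grggDD=>grggSD=>grggrggD=>grggrggr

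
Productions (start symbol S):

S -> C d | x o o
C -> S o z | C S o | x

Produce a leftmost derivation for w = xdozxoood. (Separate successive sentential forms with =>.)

S => Cd => CSod => SozSod => CdozSod => xdozSod => xdozxoood

S => Cd   [S -> C d]
Cd => CSod   [C -> C S o]
CSod => SozSod   [C -> S o z]
SozSod => CdozSod   [S -> C d]
CdozSod => xdozSod   [C -> x]
xdozSod => xdozxoood   [S -> x o o]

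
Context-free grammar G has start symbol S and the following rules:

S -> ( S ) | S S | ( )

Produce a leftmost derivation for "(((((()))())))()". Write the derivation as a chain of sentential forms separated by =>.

S=>SS=>(S)S=>((S))S=>(((S)))S=>(((SS)))S=>((((S)S)))S=>(((((S))S)))S=>(((((()))S)))S=>(((((()))())))S=>(((((()))())))()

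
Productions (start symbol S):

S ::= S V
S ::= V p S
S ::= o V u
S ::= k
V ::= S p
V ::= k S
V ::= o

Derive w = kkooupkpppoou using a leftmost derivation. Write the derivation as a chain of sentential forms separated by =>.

S=>VpS=>SppS=>SVppS=>kVppS=>kSpppS=>kVpSpppS=>kkSpSpppS=>kkoVupSpppS=>kkooupSpppS=>kkooupkpppS=>kkooupkpppoVu=>kkooupkpppoou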